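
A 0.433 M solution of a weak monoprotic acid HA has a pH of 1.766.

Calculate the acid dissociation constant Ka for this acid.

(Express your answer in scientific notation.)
K_a = 7.06e-04

[H⁺] = 10^(−pH) = 10^(−1.766) = 1.714e-02 M. For HA ⇌ H⁺ + A⁻, Ka = x²/(C − x) = (1.714e-02)²/(0.433 − 1.714e-02) = 7.06e-04.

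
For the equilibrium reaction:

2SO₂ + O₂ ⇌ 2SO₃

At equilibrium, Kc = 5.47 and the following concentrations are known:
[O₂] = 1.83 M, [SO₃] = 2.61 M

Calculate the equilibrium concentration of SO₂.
[SO₂] = 0.8249 M

Kc = ([SO₃]^2) / ([SO₂]^2 × [O₂]) = 5.47
[SO₂]^2 = (product terms)/(Kc · other reactant terms) = 6.8121 / (5.47 · 1.83) = 0.68052
[SO₂] = (0.68052)^(1/2) = 0.8249 M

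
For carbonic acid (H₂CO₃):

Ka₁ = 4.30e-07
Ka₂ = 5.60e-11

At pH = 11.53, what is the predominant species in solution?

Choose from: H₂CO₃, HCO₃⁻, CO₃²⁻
CO₃²⁻

pKa1 = 6.37, pKa2 = 10.25. Each pKa is the crossover between adjacent species; pH = 11.53 lies in the region where CO₃²⁻ predominates.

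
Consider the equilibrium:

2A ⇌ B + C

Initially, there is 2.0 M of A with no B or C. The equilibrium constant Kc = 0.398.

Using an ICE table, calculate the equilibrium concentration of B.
[B] = 0.558 M

ICE: [A] = 2.0 − 2x, [B] = [C] = x.
Kc = x²/(2.0 − 2x)² = 0.398 ⇒ √Kc = x/(2.0 − 2x).
x = √0.398·2.0/(1 + 2√0.398) = 0.63087·2.0/2.2617 = 0.55786.
[B] = x = 0.558 M.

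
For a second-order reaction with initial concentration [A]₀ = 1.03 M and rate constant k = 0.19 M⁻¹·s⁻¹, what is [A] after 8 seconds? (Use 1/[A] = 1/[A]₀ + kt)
0.4015 M

1/[A] = 1/[A]₀ + k·t = 1/1.03 + (0.19)·(8) = 0.9709 + 1.5200 = 2.4909
[A] = 1/2.4909 = 0.4015 M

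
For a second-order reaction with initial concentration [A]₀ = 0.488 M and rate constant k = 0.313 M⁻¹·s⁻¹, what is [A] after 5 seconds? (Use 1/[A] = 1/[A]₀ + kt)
0.2767 M

1/[A] = 1/[A]₀ + k·t = 1/0.488 + (0.313)·(5) = 2.0492 + 1.5650 = 3.6142
[A] = 1/3.6142 = 0.2767 M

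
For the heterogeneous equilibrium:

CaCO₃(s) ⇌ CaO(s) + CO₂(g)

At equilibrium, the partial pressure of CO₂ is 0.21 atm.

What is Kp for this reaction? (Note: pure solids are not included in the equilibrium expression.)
K_p = 0.21

Solids (CaCO₃, CaO) have activity 1 and are excluded.
Kp = P(CO₂) = 0.21.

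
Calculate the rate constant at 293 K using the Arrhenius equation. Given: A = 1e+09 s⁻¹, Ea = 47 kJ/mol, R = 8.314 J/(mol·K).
4.18e+00 s⁻¹

k = A·exp(-Ea/(R·T)) = 1e+09·exp(-47000/(8.314·293)) = 1e+09·exp(-19.2939) = 1e+09·4.1760e-09 = 4.18e+00 s⁻¹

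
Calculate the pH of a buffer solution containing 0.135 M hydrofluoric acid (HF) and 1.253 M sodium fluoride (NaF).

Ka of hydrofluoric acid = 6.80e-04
pH = 4.14

pKa = -log(6.80e-04) = 3.17. pH = pKa + log([A⁻]/[HA]) = 3.17 + log(1.253/0.135)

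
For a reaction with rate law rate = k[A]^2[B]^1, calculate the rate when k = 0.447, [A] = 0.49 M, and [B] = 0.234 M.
0.02511 M/s

rate = k·[A]^2·[B]^1 = 0.447·(0.49)^2·(0.234)^1 = 0.447·0.2401·0.234 = 0.02511 M/s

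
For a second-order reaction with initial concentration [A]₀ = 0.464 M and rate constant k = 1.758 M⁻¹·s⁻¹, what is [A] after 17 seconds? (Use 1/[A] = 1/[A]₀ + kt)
0.0312 M

1/[A] = 1/[A]₀ + k·t = 1/0.464 + (1.758)·(17) = 2.1552 + 29.8860 = 32.0412
[A] = 1/32.0412 = 0.0312 M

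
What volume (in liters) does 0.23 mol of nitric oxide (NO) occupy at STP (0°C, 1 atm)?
At STP, 1 mol of gas occupies 22.4 L
Volume = 0.23 mol × 22.4 L/mol = 5.15 L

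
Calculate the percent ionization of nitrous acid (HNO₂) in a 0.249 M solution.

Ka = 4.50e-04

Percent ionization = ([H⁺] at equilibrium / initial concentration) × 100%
Percent ionization = 4.16%

Let x = [H⁺]. Ka = x²/(C - x) ⇒ x² + (4.50e-04)x - (4.50e-04)(0.249) = 0. x = 1.0363e-02. Percent = (1.0363e-02/0.249) × 100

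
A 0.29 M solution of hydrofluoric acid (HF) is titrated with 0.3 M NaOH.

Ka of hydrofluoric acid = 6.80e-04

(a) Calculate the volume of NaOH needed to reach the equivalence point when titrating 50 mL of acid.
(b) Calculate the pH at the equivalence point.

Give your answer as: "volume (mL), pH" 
V = 48.3 mL, pH = 8.17

(a) At equivalence: moles acid = moles base.
moles acid = 0.29 × 0.05 = 0.0145 mol; V_NaOH = 0.0145/0.3 = 0.04833 L = 48.3 mL.
(b) At equivalence, all acid → conjugate base A⁻ at [A⁻] = 0.0145/0.09833 = 0.1475 M.
Kb = Kw/Ka = 1.0e-14/6.80e-04 = 1.471e-11; [OH⁻] = √(Kb·[A⁻]) = 1.473e-06; pOH = 5.83; pH = 14 − pOH = 8.17.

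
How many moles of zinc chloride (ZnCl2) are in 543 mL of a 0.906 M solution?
Moles = Molarity × Volume (L)
Moles = 0.906 M × 0.543 L = 0.492 mol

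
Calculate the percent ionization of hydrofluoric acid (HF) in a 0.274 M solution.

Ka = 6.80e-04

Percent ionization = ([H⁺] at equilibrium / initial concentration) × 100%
Percent ionization = 4.86%

Let x = [H⁺]. Ka = x²/(C - x) ⇒ x² + (6.80e-04)x - (6.80e-04)(0.274) = 0. x = 1.3314e-02. Percent = (1.3314e-02/0.274) × 100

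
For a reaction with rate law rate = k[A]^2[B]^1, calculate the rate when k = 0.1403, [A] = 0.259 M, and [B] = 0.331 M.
0.003115 M/s

rate = k·[A]^2·[B]^1 = 0.1403·(0.259)^2·(0.331)^1 = 0.1403·0.067081·0.331 = 0.003115 M/s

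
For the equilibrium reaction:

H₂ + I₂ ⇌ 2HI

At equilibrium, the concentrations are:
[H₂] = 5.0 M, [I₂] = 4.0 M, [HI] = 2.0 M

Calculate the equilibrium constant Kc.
K_c = 0.2000

Kc = ([HI]^2) / ([H₂] × [I₂])
   = ((2.0)^2) / ((5.0)·(4.0))
   = 4 / 20 = 0.2000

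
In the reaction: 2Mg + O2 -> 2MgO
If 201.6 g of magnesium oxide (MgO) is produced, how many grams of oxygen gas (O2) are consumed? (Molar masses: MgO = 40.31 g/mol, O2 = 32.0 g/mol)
Moles of MgO = 201.6 g ÷ 40.31 g/mol = 5.00124 mol
Mole ratio: 1 mol O2 / 2 mol MgO
Moles of O2 = 5.00124 × (1/2) = 2.50062 mol
Mass of O2 = 2.50062 mol × 32.0 g/mol = 80.02 g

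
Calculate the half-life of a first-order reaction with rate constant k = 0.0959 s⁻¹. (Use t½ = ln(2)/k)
7.23 s

t½ = ln(2)/k = 0.6931/0.0959 = 7.23 s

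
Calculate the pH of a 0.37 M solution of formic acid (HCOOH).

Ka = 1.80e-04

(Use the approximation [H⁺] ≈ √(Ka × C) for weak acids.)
pH = 2.09

[H⁺] = √(Ka × C) = √(1.80e-04 × 0.37) = 8.1609e-03. pH = -log(8.1609e-03)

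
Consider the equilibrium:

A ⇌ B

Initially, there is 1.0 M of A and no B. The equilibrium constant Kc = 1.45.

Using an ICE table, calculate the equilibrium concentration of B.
[B] = 0.592 M

ICE: [A] = 1.0 − x, [B] = x.
Kc = x/(1.0 − x) = 1.45 ⇒ x = 1.45·1.0/(1 + 1.45) = 1.45/2.45 = 0.5918.
[B] = x = 0.592 M.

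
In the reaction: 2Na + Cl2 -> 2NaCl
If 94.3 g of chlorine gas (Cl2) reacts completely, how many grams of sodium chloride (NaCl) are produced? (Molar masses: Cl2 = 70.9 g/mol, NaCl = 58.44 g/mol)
Moles of Cl2 = 94.3 g ÷ 70.9 g/mol = 1.33004 mol
Mole ratio: 2 mol NaCl / 1 mol Cl2
Moles of NaCl = 1.33004 × (2/1) = 2.66008 mol
Mass of NaCl = 2.66008 mol × 58.44 g/mol = 155.5 g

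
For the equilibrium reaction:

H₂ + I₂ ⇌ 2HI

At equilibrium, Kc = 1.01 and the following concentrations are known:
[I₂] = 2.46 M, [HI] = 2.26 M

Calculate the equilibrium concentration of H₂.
[H₂] = 2.0557 M

Kc = ([HI]^2) / ([H₂] × [I₂]) = 1.01
[H₂]^1 = (product terms)/(Kc · other reactant terms) = 5.1076 / (1.01 · 2.46) = 2.0557
[H₂] = 2.0557 M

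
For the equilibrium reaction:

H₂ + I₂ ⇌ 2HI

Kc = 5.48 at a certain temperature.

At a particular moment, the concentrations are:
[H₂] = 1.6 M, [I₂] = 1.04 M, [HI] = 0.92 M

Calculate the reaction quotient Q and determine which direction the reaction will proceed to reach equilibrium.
Q = 0.509, Q < K, reaction proceeds forward (toward products)

Q = ([HI]^2) / ([H₂] × [I₂])
  = ((0.92)^2) / ((1.6)·(1.04)) = 0.8464/1.664 = 0.5087
Since Q = 0.5087 < Kc = 5.48, the reaction proceeds forward (toward products) to reach equilibrium.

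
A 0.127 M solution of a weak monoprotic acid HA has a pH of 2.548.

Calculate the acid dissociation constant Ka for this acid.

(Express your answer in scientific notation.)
K_a = 6.46e-05

[H⁺] = 10^(−pH) = 10^(−2.548) = 2.831e-03 M. For HA ⇌ H⁺ + A⁻, Ka = x²/(C − x) = (2.831e-03)²/(0.127 − 2.831e-03) = 6.46e-05.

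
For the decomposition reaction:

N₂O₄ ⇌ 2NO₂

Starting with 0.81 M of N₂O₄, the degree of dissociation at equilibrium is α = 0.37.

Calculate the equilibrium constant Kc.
K_c = 0.7041

x = α·[A]₀ = 0.37 × 0.81 = 0.2997 M dissociated.
At eq: [N₂O₄] = 0.81 − 0.2997 = 0.5103 M; [NO₂] = 2x = 0.5994 M.
Kc = [NO₂]²/[N₂O₄] = (0.5994)²/0.5103 = 0.7041.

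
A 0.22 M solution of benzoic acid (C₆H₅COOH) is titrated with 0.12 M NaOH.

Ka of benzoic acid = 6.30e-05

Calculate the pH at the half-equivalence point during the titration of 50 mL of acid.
pH = pKa = 4.20

At the half-equivalence point, [HA] = [A⁻], so by Henderson–Hasselbalch pH = pKa + log(1) = pKa.
pKa = −log(6.30e-05) = 4.20.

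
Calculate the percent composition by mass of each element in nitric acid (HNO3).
H: 1.60%, N: 22.23%, O: 76.17%

Molar mass of HNO3 = 63.02 g/mol
% H = (1 × 1.008) / 63.02 × 100% = 1.008 / 63.02 × 100% = 1.60%
% N = (1 × 14.01) / 63.02 × 100% = 14.01 / 63.02 × 100% = 22.23%
% O = (3 × 16.0) / 63.02 × 100% = 48 / 63.02 × 100% = 76.17%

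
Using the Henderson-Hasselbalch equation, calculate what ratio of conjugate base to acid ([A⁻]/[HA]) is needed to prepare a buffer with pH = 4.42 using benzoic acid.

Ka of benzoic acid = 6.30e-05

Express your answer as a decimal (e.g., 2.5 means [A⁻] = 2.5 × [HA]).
[A⁻]/[HA] = 1.657

pKa = −log(6.30e-05) = 4.2007. pH = pKa + log([A⁻]/[HA]). 4.42 = 4.2007 + log(ratio). log(ratio) = 4.42 − 4.2007 = 0.2193. ratio = 10^(0.2193) = 1.657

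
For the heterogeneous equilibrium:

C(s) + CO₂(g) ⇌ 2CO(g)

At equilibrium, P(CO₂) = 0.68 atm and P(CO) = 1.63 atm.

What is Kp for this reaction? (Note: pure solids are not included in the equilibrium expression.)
K_p = 3.907

Solid C is excluded.
Kp = P(CO)²/P(CO₂) = (1.63)²/0.68 = 2.657/0.68 = 3.907.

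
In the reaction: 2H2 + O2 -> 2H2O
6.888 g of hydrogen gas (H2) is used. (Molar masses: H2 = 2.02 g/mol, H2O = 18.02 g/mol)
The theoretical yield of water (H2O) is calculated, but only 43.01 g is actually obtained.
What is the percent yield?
Moles of H2 = 6.888 g ÷ 2.02 g/mol = 3.4099 mol
Mole ratio: 2 mol H2O / 2 mol H2
Moles of H2O = 3.4099 × (2/2) = 3.4099 mol
Theoretical yield = 3.4099 mol × 18.02 g/mol = 61.446 g
Actual yield = 43.01 g
Percent yield = (43.01 / 61.446) × 100% = 70.0%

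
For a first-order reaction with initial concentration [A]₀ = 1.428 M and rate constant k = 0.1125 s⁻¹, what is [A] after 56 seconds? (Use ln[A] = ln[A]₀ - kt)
0.0026 M

ln[A] = ln[A]₀ - k·t = ln(1.428) - (0.1125)·(56) = 0.3563 - 6.3000 = -5.9437
[A] = e^(-5.9437) = 0.0026 M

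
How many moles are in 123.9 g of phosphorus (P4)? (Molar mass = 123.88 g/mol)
Moles = 123.9 g ÷ 123.88 g/mol = 1 mol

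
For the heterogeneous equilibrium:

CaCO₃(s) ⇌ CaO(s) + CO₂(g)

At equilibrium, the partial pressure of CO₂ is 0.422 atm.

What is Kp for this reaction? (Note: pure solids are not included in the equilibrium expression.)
K_p = 0.422

Solids (CaCO₃, CaO) have activity 1 and are excluded.
Kp = P(CO₂) = 0.422.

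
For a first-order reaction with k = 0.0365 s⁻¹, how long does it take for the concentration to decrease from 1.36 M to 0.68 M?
18.99 s

From ln[A] = ln[A]₀ - k·t: t = ln([A]₀/[A])/k = ln(1.36/0.68)/0.0365 = ln(2.0000)/0.0365 = 0.6931/0.0365 = 18.99 s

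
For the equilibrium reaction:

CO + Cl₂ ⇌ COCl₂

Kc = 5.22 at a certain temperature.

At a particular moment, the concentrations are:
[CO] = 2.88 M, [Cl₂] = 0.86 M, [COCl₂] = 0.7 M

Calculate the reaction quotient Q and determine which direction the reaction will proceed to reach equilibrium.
Q = 0.283, Q < K, reaction proceeds forward (toward products)

Q = ([COCl₂]) / ([CO] × [Cl₂])
  = ((0.7)) / ((2.88)·(0.86)) = 0.7/2.4768 = 0.2826
Since Q = 0.2826 < Kc = 5.22, the reaction proceeds forward (toward products) to reach equilibrium.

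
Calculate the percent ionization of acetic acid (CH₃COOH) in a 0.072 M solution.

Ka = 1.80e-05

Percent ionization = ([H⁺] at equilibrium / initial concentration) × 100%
Percent ionization = 1.57%

Let x = [H⁺]. Ka = x²/(C - x) ⇒ x² + (1.80e-05)x - (1.80e-05)(0.072) = 0. x = 1.1295e-03. Percent = (1.1295e-03/0.072) × 100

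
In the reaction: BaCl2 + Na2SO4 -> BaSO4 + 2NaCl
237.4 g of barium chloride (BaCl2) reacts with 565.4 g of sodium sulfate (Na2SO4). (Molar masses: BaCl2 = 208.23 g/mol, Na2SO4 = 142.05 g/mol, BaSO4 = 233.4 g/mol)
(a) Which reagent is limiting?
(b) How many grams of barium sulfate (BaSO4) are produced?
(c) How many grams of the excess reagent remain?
(a) BaCl2, (b) 266.1 g, (c) 403.5 g

Moles of BaCl2 = 237.4 g ÷ 208.23 g/mol = 1.14009 mol
Moles of Na2SO4 = 565.4 g ÷ 142.05 g/mol = 3.98029 mol
Moles ÷ coefficient: BaCl2: 1.14009/1 = 1.14, Na2SO4: 3.98029/1 = 3.98
(a) BaCl2 has the smaller value, so BaCl2 is the limiting reagent.
(b) Moles of BaSO4 = 1.14009 mol BaCl2 × (1/1) = 1.14009 mol; mass = 1.14009 mol × 233.4 g/mol = 266.1 g
(c) Na2SO4 consumed = 1.14009 × (1/1) = 1.14009 mol; remaining = 3.98029 − 1.14009 = 2.8402 mol; mass = 2.8402 mol × 142.05 g/mol = 403.5 g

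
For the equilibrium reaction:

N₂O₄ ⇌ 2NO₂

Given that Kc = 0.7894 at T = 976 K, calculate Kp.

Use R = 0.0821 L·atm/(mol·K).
K_p = 63.2543

Δn = (moles gaseous products) − (moles gaseous reactants) = 1
T = 976 K; RT = 0.0821 × 976 = 80.1296
Kp = Kc·(RT)^Δn = 0.7894 × (80.1296)^1 = 0.7894 × 80.1296 = 63.2543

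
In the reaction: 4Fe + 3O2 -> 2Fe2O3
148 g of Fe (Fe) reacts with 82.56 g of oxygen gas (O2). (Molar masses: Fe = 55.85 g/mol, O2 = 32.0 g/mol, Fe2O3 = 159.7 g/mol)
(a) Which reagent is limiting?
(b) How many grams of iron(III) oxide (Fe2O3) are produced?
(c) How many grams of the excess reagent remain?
(a) Fe, (b) 211.6 g, (c) 18.96 g

Moles of Fe = 148 g ÷ 55.85 g/mol = 2.64996 mol
Moles of O2 = 82.56 g ÷ 32.0 g/mol = 2.58 mol
Moles ÷ coefficient: Fe: 2.64996/4 = 0.6625, O2: 2.58/3 = 0.86
(a) Fe has the smaller value, so Fe is the limiting reagent.
(b) Moles of Fe2O3 = 2.64996 mol Fe × (2/4) = 1.32498 mol; mass = 1.32498 mol × 159.7 g/mol = 211.6 g
(c) O2 consumed = 2.64996 × (3/4) = 1.98747 mol; remaining = 2.58 − 1.98747 = 0.592534 mol; mass = 0.592534 mol × 32.0 g/mol = 18.96 g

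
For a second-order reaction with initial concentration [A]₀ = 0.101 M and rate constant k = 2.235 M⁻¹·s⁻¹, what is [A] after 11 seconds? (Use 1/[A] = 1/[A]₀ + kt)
0.0290 M

1/[A] = 1/[A]₀ + k·t = 1/0.101 + (2.235)·(11) = 9.9010 + 24.5850 = 34.4860
[A] = 1/34.4860 = 0.0290 M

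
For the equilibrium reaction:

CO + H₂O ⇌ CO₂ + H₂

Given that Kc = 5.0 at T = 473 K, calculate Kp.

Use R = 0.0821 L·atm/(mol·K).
K_p = 5.0000

Δn = (moles gaseous products) − (moles gaseous reactants) = 0
T = 473 K; RT = 0.0821 × 473 = 38.8333
Kp = Kc·(RT)^Δn = 5.0 × (38.8333)^0 = 5.0 × 1 = 5.0000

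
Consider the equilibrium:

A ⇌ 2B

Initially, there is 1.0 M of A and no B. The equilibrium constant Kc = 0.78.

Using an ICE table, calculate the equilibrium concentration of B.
[B] = 0.709 M

ICE: [A] = 1.0 − x, [B] = 2x.
Kc = (2x)²/(1.0 − x) = 0.78 ⇒ 4x² + 0.78x − 0.78 = 0.
x = (−0.78 + √(0.78² + 4·4·0.78))/(2·4) = (−0.78 + √13.088)/8 = 0.35472.
[B] = 2x = 0.709 M.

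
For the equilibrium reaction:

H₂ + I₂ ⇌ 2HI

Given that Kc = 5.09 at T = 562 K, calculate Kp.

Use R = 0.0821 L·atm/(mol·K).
K_p = 5.0900

Δn = (moles gaseous products) − (moles gaseous reactants) = 0
T = 562 K; RT = 0.0821 × 562 = 46.1402
Kp = Kc·(RT)^Δn = 5.09 × (46.1402)^0 = 5.09 × 1 = 5.0900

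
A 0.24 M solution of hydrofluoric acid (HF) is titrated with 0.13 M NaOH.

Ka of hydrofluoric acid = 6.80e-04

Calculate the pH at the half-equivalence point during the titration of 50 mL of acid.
pH = pKa = 3.17

At the half-equivalence point, [HA] = [A⁻], so by Henderson–Hasselbalch pH = pKa + log(1) = pKa.
pKa = −log(6.80e-04) = 3.17.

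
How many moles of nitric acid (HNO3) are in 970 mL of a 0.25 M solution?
Moles = Molarity × Volume (L)
Moles = 0.25 M × 0.97 L = 0.2425 mol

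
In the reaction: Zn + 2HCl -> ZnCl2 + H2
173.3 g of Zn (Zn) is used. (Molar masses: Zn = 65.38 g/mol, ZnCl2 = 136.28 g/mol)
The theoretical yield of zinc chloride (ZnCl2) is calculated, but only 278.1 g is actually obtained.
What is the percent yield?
Moles of Zn = 173.3 g ÷ 65.38 g/mol = 2.65066 mol
Mole ratio: 1 mol ZnCl2 / 1 mol Zn
Moles of ZnCl2 = 2.65066 × (1/1) = 2.65066 mol
Theoretical yield = 2.65066 mol × 136.28 g/mol = 361.23 g
Actual yield = 278.1 g
Percent yield = (278.1 / 361.23) × 100% = 77.0%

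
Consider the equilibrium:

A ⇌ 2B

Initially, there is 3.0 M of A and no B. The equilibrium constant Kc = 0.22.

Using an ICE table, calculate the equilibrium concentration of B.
[B] = 0.759 M

ICE: [A] = 3.0 − x, [B] = 2x.
Kc = (2x)²/(3.0 − x) = 0.22 ⇒ 4x² + 0.22x − 0.66 = 0.
x = (−0.22 + √(0.22² + 4·4·0.66))/(2·4) = (−0.22 + √10.608)/8 = 0.37963.
[B] = 2x = 0.759 M.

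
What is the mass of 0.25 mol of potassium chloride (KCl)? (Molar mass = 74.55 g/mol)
Mass = 0.25 mol × 74.55 g/mol = 18.64 g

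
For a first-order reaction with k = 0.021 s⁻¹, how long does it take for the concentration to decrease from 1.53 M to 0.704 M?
36.96 s

From ln[A] = ln[A]₀ - k·t: t = ln([A]₀/[A])/k = ln(1.53/0.704)/0.021 = ln(2.1733)/0.021 = 0.7762/0.021 = 36.96 s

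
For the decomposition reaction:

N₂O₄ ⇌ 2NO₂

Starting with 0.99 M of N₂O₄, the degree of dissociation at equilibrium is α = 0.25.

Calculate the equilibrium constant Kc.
K_c = 0.3300

x = α·[A]₀ = 0.25 × 0.99 = 0.2475 M dissociated.
At eq: [N₂O₄] = 0.99 − 0.2475 = 0.7425 M; [NO₂] = 2x = 0.495 M.
Kc = [NO₂]²/[N₂O₄] = (0.495)²/0.7425 = 0.33.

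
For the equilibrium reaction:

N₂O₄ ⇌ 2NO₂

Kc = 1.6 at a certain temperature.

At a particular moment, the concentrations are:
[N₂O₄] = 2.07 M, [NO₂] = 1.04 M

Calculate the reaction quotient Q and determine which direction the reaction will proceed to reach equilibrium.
Q = 0.523, Q < K, reaction proceeds forward (toward products)

Q = ([NO₂]^2) / ([N₂O₄])
  = ((1.04)^2) / ((2.07)) = 1.0816/2.07 = 0.5225
Since Q = 0.5225 < Kc = 1.6, the reaction proceeds forward (toward products) to reach equilibrium.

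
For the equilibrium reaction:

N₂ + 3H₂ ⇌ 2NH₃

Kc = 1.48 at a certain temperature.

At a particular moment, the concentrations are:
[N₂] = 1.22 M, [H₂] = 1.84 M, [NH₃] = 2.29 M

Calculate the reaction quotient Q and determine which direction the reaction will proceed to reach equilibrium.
Q = 0.690, Q < K, reaction proceeds forward (toward products)

Q = ([NH₃]^2) / ([N₂] × [H₂]^3)
  = ((2.29)^2) / ((1.22)·(1.84)^3) = 5.2441/7.6 = 0.69
Since Q = 0.69 < Kc = 1.48, the reaction proceeds forward (toward products) to reach equilibrium.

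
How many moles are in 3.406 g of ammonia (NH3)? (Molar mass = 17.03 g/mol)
Moles = 3.406 g ÷ 17.03 g/mol = 0.2 mol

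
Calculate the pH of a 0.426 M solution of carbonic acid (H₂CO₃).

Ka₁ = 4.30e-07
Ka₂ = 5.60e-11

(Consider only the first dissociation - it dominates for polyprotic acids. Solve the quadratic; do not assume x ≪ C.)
pH = 3.37

x² + Ka₁·x − Ka₁·C = 0 with Ka₁ = 4.30e-07, C = 0.426.
x = (−Ka₁ + √(Ka₁² + 4·Ka₁·C))/2 = 4.2778e-04 M, so pH = 3.37.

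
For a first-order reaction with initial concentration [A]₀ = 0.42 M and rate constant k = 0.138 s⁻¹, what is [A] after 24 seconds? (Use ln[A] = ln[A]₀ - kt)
0.0153 M

ln[A] = ln[A]₀ - k·t = ln(0.42) - (0.138)·(24) = -0.8675 - 3.3120 = -4.1795
[A] = e^(-4.1795) = 0.0153 M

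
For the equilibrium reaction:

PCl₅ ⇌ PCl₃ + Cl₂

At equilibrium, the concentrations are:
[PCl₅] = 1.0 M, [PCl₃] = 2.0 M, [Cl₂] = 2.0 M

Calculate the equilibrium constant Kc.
K_c = 4.0000

Kc = ([PCl₃] × [Cl₂]) / ([PCl₅])
   = ((2.0)·(2.0)) / ((1.0))
   = 4 / 1 = 4.0000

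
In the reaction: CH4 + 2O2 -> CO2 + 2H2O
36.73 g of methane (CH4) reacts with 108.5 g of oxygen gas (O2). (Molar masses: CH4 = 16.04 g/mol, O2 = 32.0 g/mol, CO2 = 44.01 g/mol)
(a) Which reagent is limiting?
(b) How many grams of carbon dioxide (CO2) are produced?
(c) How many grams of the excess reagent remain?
(a) O2, (b) 74.61 g, (c) 9.537 g

Moles of CH4 = 36.73 g ÷ 16.04 g/mol = 2.2899 mol
Moles of O2 = 108.5 g ÷ 32.0 g/mol = 3.39062 mol
Moles ÷ coefficient: CH4: 2.2899/1 = 2.29, O2: 3.39062/2 = 1.695
(a) O2 has the smaller value, so O2 is the limiting reagent.
(b) Moles of CO2 = 3.39062 mol O2 × (1/2) = 1.69531 mol; mass = 1.69531 mol × 44.01 g/mol = 74.61 g
(c) CH4 consumed = 3.39062 × (1/2) = 1.69531 mol; remaining = 2.2899 − 1.69531 = 0.594588 mol; mass = 0.594588 mol × 16.04 g/mol = 9.537 g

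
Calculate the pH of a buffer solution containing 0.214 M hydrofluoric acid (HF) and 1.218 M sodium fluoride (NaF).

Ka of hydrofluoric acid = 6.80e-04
pH = 3.92

pKa = -log(6.80e-04) = 3.17. pH = pKa + log([A⁻]/[HA]) = 3.17 + log(1.218/0.214)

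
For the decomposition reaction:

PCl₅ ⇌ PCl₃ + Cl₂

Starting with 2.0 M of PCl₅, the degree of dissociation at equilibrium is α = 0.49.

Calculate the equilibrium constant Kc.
K_c = 0.9416

x = α·[A]₀ = 0.49 × 2.0 = 0.98 M dissociated.
At eq: [PCl₅] = 2.0 − 0.98 = 1.02 M; [PCl₃] = [Cl₂] = x = 0.98 M.
Kc = [PCl₃][Cl₂]/[PCl₅] = (0.98)²/1.02 = 0.9416.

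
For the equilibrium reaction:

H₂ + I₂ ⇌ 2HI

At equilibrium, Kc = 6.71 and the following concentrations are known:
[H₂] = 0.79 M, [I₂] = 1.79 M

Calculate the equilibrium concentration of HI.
[HI] = 3.0804 M

Kc = ([HI]^2) / ([H₂] × [I₂]) = 6.71
[HI]^2 = Kc · (reactant terms)/(other product terms) = 6.71 · 1.4141 / 1 = 9.4886
[HI] = (9.4886)^(1/2) = 3.0804 M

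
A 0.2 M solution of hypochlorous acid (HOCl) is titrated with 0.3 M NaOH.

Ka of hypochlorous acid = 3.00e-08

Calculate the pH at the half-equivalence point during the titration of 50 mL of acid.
pH = pKa = 7.52

At the half-equivalence point, [HA] = [A⁻], so by Henderson–Hasselbalch pH = pKa + log(1) = pKa.
pKa = −log(3.00e-08) = 7.52.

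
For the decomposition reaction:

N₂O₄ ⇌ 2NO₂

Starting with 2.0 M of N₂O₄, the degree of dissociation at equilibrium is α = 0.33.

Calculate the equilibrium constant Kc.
K_c = 1.3003

x = α·[A]₀ = 0.33 × 2.0 = 0.66 M dissociated.
At eq: [N₂O₄] = 2.0 − 0.66 = 1.34 M; [NO₂] = 2x = 1.32 M.
Kc = [NO₂]²/[N₂O₄] = (1.32)²/1.34 = 1.3.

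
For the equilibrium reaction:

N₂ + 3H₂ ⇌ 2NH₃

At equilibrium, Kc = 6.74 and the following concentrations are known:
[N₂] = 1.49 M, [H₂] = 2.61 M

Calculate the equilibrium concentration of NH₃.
[NH₃] = 13.3624 M

Kc = ([NH₃]^2) / ([N₂] × [H₂]^3) = 6.74
[NH₃]^2 = Kc · (reactant terms)/(other product terms) = 6.74 · 26.492 / 1 = 178.55
[NH₃] = (178.55)^(1/2) = 13.3624 M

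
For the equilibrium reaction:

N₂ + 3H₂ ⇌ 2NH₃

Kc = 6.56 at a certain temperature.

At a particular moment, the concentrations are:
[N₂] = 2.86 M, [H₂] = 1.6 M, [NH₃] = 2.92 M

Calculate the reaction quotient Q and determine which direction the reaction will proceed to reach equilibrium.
Q = 0.728, Q < K, reaction proceeds forward (toward products)

Q = ([NH₃]^2) / ([N₂] × [H₂]^3)
  = ((2.92)^2) / ((2.86)·(1.6)^3) = 8.5264/11.715 = 0.7278
Since Q = 0.7278 < Kc = 6.56, the reaction proceeds forward (toward products) to reach equilibrium.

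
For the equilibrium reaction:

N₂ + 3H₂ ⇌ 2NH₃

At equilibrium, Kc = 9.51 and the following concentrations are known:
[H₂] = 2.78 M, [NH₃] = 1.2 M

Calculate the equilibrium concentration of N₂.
[N₂] = 0.0070 M

Kc = ([NH₃]^2) / ([N₂] × [H₂]^3) = 9.51
[N₂]^1 = (product terms)/(Kc · other reactant terms) = 1.44 / (9.51 · 21.485) = 0.0070477
[N₂] = 0.0070 M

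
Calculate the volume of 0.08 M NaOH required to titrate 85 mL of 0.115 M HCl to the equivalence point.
V_{base} = 122.2 mL

At equivalence: moles acid = moles base.
moles HCl = 0.115 M × 0.085 L = 0.009775 mol
V_NaOH = 0.009775 mol ÷ 0.08 M = 0.1222 L = 122.2 mL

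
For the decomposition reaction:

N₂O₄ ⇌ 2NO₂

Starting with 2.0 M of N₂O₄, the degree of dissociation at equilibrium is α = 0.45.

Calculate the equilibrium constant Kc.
K_c = 2.9455

x = α·[A]₀ = 0.45 × 2.0 = 0.9 M dissociated.
At eq: [N₂O₄] = 2.0 − 0.9 = 1.1 M; [NO₂] = 2x = 1.8 M.
Kc = [NO₂]²/[N₂O₄] = (1.8)²/1.1 = 2.945.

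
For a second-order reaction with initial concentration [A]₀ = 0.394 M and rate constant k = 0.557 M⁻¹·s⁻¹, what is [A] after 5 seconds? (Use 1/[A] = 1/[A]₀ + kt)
0.1879 M

1/[A] = 1/[A]₀ + k·t = 1/0.394 + (0.557)·(5) = 2.5381 + 2.7850 = 5.3231
[A] = 1/5.3231 = 0.1879 M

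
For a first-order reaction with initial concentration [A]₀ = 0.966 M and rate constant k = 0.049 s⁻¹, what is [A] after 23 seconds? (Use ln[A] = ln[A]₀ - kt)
0.3130 M

ln[A] = ln[A]₀ - k·t = ln(0.966) - (0.049)·(23) = -0.0346 - 1.1270 = -1.1616
[A] = e^(-1.1616) = 0.3130 M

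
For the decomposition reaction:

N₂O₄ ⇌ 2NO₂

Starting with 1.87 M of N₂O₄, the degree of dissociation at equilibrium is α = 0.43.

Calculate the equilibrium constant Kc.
K_c = 2.4264

x = α·[A]₀ = 0.43 × 1.87 = 0.8041 M dissociated.
At eq: [N₂O₄] = 1.87 − 0.8041 = 1.066 M; [NO₂] = 2x = 1.608 M.
Kc = [NO₂]²/[N₂O₄] = (1.608)²/1.066 = 2.426.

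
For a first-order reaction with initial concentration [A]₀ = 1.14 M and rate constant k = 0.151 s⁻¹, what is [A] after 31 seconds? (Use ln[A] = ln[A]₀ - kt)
0.0106 M

ln[A] = ln[A]₀ - k·t = ln(1.14) - (0.151)·(31) = 0.1310 - 4.6810 = -4.5500
[A] = e^(-4.5500) = 0.0106 M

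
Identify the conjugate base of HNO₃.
Conjugate base: NO₃⁻

Conjugate acid-base pairs differ by one H⁺. Ka × Kb = Kw for a conjugate pair.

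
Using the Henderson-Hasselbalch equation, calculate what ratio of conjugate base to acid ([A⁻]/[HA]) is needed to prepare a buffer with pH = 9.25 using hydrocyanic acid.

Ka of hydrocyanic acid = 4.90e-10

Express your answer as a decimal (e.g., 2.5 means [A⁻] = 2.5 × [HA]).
[A⁻]/[HA] = 0.871

pKa = −log(4.90e-10) = 9.3098. pH = pKa + log([A⁻]/[HA]). 9.25 = 9.3098 + log(ratio). log(ratio) = 9.25 − 9.3098 = -0.0598. ratio = 10^(-0.0598) = 0.871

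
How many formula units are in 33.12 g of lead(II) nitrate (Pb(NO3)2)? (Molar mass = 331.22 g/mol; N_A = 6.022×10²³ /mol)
Moles = 33.12 g ÷ 331.22 g/mol = 0.099994 mol
Formula units = 0.099994 mol × 6.022×10²³ /mol = 6.022e+22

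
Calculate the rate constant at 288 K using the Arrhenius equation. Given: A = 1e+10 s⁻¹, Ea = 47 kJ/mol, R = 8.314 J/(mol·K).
2.99e+01 s⁻¹

k = A·exp(-Ea/(R·T)) = 1e+10·exp(-47000/(8.314·288)) = 1e+10·exp(-19.6289) = 1e+10·2.9874e-09 = 2.99e+01 s⁻¹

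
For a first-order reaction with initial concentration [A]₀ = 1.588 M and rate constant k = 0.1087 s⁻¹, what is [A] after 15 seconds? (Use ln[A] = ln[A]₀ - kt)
0.3110 M

ln[A] = ln[A]₀ - k·t = ln(1.588) - (0.1087)·(15) = 0.4625 - 1.6305 = -1.1680
[A] = e^(-1.1680) = 0.3110 M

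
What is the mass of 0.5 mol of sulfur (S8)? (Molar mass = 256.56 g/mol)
Mass = 0.5 mol × 256.56 g/mol = 128.3 g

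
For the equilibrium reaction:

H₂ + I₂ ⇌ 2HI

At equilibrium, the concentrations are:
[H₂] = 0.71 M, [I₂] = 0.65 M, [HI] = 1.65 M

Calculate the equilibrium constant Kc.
K_c = 5.8992

Kc = ([HI]^2) / ([H₂] × [I₂])
   = ((1.65)^2) / ((0.71)·(0.65))
   = 2.7225 / 0.4615 = 5.8992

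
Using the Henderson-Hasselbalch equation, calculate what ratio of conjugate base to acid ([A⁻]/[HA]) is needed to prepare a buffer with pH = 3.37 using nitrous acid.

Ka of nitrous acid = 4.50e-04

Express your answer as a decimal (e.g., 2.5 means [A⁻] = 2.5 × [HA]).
[A⁻]/[HA] = 1.055

pKa = −log(4.50e-04) = 3.3468. pH = pKa + log([A⁻]/[HA]). 3.37 = 3.3468 + log(ratio). log(ratio) = 3.37 − 3.3468 = 0.0232. ratio = 10^(0.0232) = 1.055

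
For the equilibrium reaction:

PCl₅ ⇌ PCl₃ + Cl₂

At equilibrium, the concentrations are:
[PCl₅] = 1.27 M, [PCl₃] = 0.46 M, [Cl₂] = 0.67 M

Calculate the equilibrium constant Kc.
K_c = 0.2427

Kc = ([PCl₃] × [Cl₂]) / ([PCl₅])
   = ((0.46)·(0.67)) / ((1.27))
   = 0.3082 / 1.27 = 0.2427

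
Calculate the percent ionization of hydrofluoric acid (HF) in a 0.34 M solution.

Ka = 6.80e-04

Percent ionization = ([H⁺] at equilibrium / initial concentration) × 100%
Percent ionization = 4.37%

Let x = [H⁺]. Ka = x²/(C - x) ⇒ x² + (6.80e-04)x - (6.80e-04)(0.34) = 0. x = 1.4869e-02. Percent = (1.4869e-02/0.34) × 100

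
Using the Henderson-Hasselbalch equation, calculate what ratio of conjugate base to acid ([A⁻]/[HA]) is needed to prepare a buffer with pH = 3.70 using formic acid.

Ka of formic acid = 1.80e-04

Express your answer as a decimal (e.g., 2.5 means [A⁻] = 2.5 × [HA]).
[A⁻]/[HA] = 0.902

pKa = −log(1.80e-04) = 3.7447. pH = pKa + log([A⁻]/[HA]). 3.70 = 3.7447 + log(ratio). log(ratio) = 3.70 − 3.7447 = -0.0447. ratio = 10^(-0.0447) = 0.902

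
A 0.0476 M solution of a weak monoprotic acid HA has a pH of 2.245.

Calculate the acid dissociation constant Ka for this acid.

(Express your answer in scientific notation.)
K_a = 7.72e-04

[H⁺] = 10^(−pH) = 10^(−2.245) = 5.689e-03 M. For HA ⇌ H⁺ + A⁻, Ka = x²/(C − x) = (5.689e-03)²/(0.0476 − 5.689e-03) = 7.72e-04.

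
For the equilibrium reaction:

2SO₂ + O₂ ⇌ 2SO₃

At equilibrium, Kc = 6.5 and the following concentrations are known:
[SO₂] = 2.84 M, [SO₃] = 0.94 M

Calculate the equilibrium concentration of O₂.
[O₂] = 0.0169 M

Kc = ([SO₃]^2) / ([SO₂]^2 × [O₂]) = 6.5
[O₂]^1 = (product terms)/(Kc · other reactant terms) = 0.8836 / (6.5 · 8.0656) = 0.016854
[O₂] = 0.0169 M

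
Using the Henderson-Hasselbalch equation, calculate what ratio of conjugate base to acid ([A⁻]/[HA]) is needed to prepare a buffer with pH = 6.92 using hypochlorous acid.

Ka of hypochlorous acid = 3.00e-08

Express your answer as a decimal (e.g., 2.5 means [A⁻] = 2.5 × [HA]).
[A⁻]/[HA] = 0.250

pKa = −log(3.00e-08) = 7.5229. pH = pKa + log([A⁻]/[HA]). 6.92 = 7.5229 + log(ratio). log(ratio) = 6.92 − 7.5229 = -0.6029. ratio = 10^(-0.6029) = 0.250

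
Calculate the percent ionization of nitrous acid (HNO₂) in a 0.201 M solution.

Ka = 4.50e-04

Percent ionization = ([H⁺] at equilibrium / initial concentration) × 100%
Percent ionization = 4.62%

Let x = [H⁺]. Ka = x²/(C - x) ⇒ x² + (4.50e-04)x - (4.50e-04)(0.201) = 0. x = 9.2882e-03. Percent = (9.2882e-03/0.201) × 100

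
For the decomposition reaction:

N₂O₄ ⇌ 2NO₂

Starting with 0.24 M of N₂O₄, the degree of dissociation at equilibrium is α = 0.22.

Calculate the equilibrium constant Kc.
K_c = 0.0596

x = α·[A]₀ = 0.22 × 0.24 = 0.0528 M dissociated.
At eq: [N₂O₄] = 0.24 − 0.0528 = 0.1872 M; [NO₂] = 2x = 0.1056 M.
Kc = [NO₂]²/[N₂O₄] = (0.1056)²/0.1872 = 0.05957.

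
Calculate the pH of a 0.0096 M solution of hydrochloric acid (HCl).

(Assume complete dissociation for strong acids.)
pH = 2.02

[H⁺] = 0.0096 M for strong acid. pH = -log[H⁺] = -log(0.0096)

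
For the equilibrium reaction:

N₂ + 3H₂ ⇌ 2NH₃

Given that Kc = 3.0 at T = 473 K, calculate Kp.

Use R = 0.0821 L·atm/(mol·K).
K_p = 0.0020

Δn = (moles gaseous products) − (moles gaseous reactants) = -2
T = 473 K; RT = 0.0821 × 473 = 38.8333
Kp = Kc·(RT)^Δn = 3.0 × (38.8333)^-2 = 3.0 × 0.000663119 = 0.0020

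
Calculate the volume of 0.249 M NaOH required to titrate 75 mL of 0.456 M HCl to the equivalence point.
V_{base} = 137.3 mL

At equivalence: moles acid = moles base.
moles HCl = 0.456 M × 0.075 L = 0.0342 mol
V_NaOH = 0.0342 mol ÷ 0.249 M = 0.1373 L = 137.3 mL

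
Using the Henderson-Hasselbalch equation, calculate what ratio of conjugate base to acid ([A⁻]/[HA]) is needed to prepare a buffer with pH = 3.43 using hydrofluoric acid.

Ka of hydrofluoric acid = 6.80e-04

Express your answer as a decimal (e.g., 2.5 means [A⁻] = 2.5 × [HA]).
[A⁻]/[HA] = 1.830

pKa = −log(6.80e-04) = 3.1675. pH = pKa + log([A⁻]/[HA]). 3.43 = 3.1675 + log(ratio). log(ratio) = 3.43 − 3.1675 = 0.2625. ratio = 10^(0.2625) = 1.830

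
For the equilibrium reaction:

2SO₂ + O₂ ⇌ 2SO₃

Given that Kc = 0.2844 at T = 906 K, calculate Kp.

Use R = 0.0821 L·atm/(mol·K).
K_p = 0.0038

Δn = (moles gaseous products) − (moles gaseous reactants) = -1
T = 906 K; RT = 0.0821 × 906 = 74.3826
Kp = Kc·(RT)^Δn = 0.2844 × (74.3826)^-1 = 0.2844 × 0.013444 = 0.0038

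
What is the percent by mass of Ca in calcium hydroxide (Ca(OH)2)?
Mass of Ca in formula = 40.08 × 1 = 40.08 g/mol
Molar mass = 74.1 g/mol
% Ca = (40.08/74.1) × 100% = 54.09%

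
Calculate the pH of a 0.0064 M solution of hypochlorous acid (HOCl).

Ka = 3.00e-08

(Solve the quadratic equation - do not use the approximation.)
pH = 4.86

x² + Ka×x - Ka×C = 0. Using quadratic formula: [H⁺] = 1.3841e-05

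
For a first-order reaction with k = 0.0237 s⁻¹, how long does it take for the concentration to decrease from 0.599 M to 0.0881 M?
80.88 s

From ln[A] = ln[A]₀ - k·t: t = ln([A]₀/[A])/k = ln(0.599/0.0881)/0.0237 = ln(6.7991)/0.0237 = 1.9168/0.0237 = 80.88 s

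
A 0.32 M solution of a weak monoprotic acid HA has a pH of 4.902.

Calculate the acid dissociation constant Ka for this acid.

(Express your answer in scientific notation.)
K_a = 4.91e-10

[H⁺] = 10^(−pH) = 10^(−4.902) = 1.253e-05 M. For HA ⇌ H⁺ + A⁻, Ka = x²/(C − x) = (1.253e-05)²/(0.32 − 1.253e-05) = 4.91e-10.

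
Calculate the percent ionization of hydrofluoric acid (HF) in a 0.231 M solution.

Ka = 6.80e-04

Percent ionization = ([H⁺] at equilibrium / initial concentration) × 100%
Percent ionization = 5.28%

Let x = [H⁺]. Ka = x²/(C - x) ⇒ x² + (6.80e-04)x - (6.80e-04)(0.231) = 0. x = 1.2198e-02. Percent = (1.2198e-02/0.231) × 100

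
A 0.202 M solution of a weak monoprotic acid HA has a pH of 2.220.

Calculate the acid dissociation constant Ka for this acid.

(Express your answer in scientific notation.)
K_a = 1.85e-04

[H⁺] = 10^(−pH) = 10^(−2.220) = 6.026e-03 M. For HA ⇌ H⁺ + A⁻, Ka = x²/(C − x) = (6.026e-03)²/(0.202 − 6.026e-03) = 1.85e-04.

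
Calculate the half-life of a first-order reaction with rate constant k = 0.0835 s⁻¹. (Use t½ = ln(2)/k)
8.30 s

t½ = ln(2)/k = 0.6931/0.0835 = 8.30 s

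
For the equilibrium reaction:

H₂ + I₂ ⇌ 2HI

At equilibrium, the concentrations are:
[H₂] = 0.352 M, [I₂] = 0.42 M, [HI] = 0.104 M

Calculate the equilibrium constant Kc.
K_c = 0.0732

Kc = ([HI]^2) / ([H₂] × [I₂])
   = ((0.104)^2) / ((0.352)·(0.42))
   = 0.010816 / 0.14784 = 0.0732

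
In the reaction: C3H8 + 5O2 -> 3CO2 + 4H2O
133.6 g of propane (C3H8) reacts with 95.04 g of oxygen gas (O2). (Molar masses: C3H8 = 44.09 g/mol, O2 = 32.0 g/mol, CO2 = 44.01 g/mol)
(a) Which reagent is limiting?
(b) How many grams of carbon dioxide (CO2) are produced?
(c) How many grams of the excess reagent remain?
(a) O2, (b) 78.43 g, (c) 107.4 g

Moles of C3H8 = 133.6 g ÷ 44.09 g/mol = 3.03017 mol
Moles of O2 = 95.04 g ÷ 32.0 g/mol = 2.97 mol
Moles ÷ coefficient: C3H8: 3.03017/1 = 3.03, O2: 2.97/5 = 0.594
(a) O2 has the smaller value, so O2 is the limiting reagent.
(b) Moles of CO2 = 2.97 mol O2 × (3/5) = 1.782 mol; mass = 1.782 mol × 44.01 g/mol = 78.43 g
(c) C3H8 consumed = 2.97 × (1/5) = 0.594 mol; remaining = 3.03017 − 0.594 = 2.43617 mol; mass = 2.43617 mol × 44.09 g/mol = 107.4 g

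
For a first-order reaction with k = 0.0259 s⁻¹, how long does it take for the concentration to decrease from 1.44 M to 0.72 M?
26.76 s

From ln[A] = ln[A]₀ - k·t: t = ln([A]₀/[A])/k = ln(1.44/0.72)/0.0259 = ln(2.0000)/0.0259 = 0.6931/0.0259 = 26.76 s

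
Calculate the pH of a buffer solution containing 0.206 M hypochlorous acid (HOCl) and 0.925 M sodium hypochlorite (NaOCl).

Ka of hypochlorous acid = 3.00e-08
pH = 8.18

pKa = -log(3.00e-08) = 7.52. pH = pKa + log([A⁻]/[HA]) = 7.52 + log(0.925/0.206)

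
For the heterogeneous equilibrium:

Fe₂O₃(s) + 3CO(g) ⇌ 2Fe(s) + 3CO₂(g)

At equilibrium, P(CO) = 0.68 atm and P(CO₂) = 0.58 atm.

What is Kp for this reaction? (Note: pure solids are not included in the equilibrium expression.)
K_p = 0.621

Solids (Fe₂O₃, Fe) are excluded.
Kp = P(CO₂)³/P(CO)³ = (0.58)³/(0.68)³ = 0.1951/0.3144 = 0.621.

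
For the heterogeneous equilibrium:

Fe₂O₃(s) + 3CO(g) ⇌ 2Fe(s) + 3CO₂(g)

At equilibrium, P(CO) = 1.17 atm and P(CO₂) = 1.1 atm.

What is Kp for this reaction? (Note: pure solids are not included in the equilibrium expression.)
K_p = 0.831

Solids (Fe₂O₃, Fe) are excluded.
Kp = P(CO₂)³/P(CO)³ = (1.1)³/(1.17)³ = 1.331/1.602 = 0.831.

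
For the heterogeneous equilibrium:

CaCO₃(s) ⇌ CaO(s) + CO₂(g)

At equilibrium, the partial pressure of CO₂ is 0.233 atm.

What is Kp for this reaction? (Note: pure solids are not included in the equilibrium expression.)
K_p = 0.233

Solids (CaCO₃, CaO) have activity 1 and are excluded.
Kp = P(CO₂) = 0.233.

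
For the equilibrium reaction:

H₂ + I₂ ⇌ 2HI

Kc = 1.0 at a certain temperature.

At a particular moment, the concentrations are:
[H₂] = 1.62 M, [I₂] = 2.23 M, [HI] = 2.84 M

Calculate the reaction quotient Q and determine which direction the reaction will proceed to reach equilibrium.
Q = 2.233, Q > K, reaction proceeds reverse (toward reactants)

Q = ([HI]^2) / ([H₂] × [I₂])
  = ((2.84)^2) / ((1.62)·(2.23)) = 8.0656/3.6126 = 2.233
Since Q = 2.233 > Kc = 1.0, the reaction proceeds reverse (toward reactants) to reach equilibrium.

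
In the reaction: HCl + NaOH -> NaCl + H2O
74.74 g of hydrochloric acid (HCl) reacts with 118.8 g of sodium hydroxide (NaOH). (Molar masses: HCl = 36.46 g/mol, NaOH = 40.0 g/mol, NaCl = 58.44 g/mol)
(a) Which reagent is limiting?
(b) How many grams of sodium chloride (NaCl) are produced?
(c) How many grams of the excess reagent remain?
(a) HCl, (b) 119.8 g, (c) 36.8 g

Moles of HCl = 74.74 g ÷ 36.46 g/mol = 2.04992 mol
Moles of NaOH = 118.8 g ÷ 40.0 g/mol = 2.97 mol
Moles ÷ coefficient: HCl: 2.04992/1 = 2.05, NaOH: 2.97/1 = 2.97
(a) HCl has the smaller value, so HCl is the limiting reagent.
(b) Moles of NaCl = 2.04992 mol HCl × (1/1) = 2.04992 mol; mass = 2.04992 mol × 58.44 g/mol = 119.8 g
(c) NaOH consumed = 2.04992 × (1/1) = 2.04992 mol; remaining = 2.97 − 2.04992 = 0.920082 mol; mass = 0.920082 mol × 40.0 g/mol = 36.8 g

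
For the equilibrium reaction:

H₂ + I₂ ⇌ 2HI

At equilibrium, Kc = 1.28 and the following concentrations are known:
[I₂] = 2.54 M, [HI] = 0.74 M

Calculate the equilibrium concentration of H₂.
[H₂] = 0.1684 M

Kc = ([HI]^2) / ([H₂] × [I₂]) = 1.28
[H₂]^1 = (product terms)/(Kc · other reactant terms) = 0.5476 / (1.28 · 2.54) = 0.16843
[H₂] = 0.1684 M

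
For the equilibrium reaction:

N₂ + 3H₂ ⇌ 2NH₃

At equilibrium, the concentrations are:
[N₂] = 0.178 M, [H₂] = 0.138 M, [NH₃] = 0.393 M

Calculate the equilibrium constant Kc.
K_c = 3.30e+02

Kc = ([NH₃]^2) / ([N₂] × [H₂]^3)
   = ((0.393)^2) / ((0.178)·(0.138)^3)
   = 0.15445 / 0.0004678 = 3.30e+02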